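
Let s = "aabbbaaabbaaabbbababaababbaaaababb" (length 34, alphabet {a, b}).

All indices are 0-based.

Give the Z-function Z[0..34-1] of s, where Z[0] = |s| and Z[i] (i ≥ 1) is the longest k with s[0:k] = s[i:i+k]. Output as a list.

Z[0]=34
i=1: fresh scan; Z[1]=1 extend→box=[1,2)
i=2: fresh scan; Z[2]=0
i=3: fresh scan; Z[3]=0
i=4: fresh scan; Z[4]=0
i=5: fresh scan; Z[5]=2 extend→box=[5,7)
i=6: min(r-i=1, Z[1]=1)=1; Z[6]=4 extend→box=[6,10)
i=7: min(r-i=3, Z[1]=1)=1; Z[7]=1
i=8: min(r-i=2, Z[2]=0)=0; Z[8]=0
i=9: min(r-i=1, Z[3]=0)=0; Z[9]=0
i=10: fresh scan; Z[10]=2 extend→box=[10,12)
i=11: min(r-i=1, Z[1]=1)=1; Z[11]=6 extend→box=[11,17)
i=12: min(r-i=5, Z[1]=1)=1; Z[12]=1
i=13: min(r-i=4, Z[2]=0)=0; Z[13]=0
i=14: min(r-i=3, Z[3]=0)=0; Z[14]=0
i=15: min(r-i=2, Z[4]=0)=0; Z[15]=0
i=16: min(r-i=1, Z[5]=2)=1; Z[16]=1
i=17: fresh scan; Z[17]=0
i=18: fresh scan; Z[18]=1 extend→box=[18,19)
i=19: fresh scan; Z[19]=0
i=20: fresh scan; Z[20]=3 extend→box=[20,23)
i=21: min(r-i=2, Z[1]=1)=1; Z[21]=1
i=22: min(r-i=1, Z[2]=0)=0; Z[22]=0
i=23: fresh scan; Z[23]=1 extend→box=[23,24)
i=24: fresh scan; Z[24]=0
i=25: fresh scan; Z[25]=0
i=26: fresh scan; Z[26]=2 extend→box=[26,28)
i=27: min(r-i=1, Z[1]=1)=1; Z[27]=2 extend→box=[27,29)
i=28: min(r-i=1, Z[1]=1)=1; Z[28]=3 extend→box=[28,31)
i=29: min(r-i=2, Z[1]=1)=1; Z[29]=1
i=30: min(r-i=1, Z[2]=0)=0; Z[30]=0
i=31: fresh scan; Z[31]=1 extend→box=[31,32)
i=32: fresh scan; Z[32]=0
i=33: fresh scan; Z[33]=0

[34, 1, 0, 0, 0, 2, 4, 1, 0, 0, 2, 6, 1, 0, 0, 0, 1, 0, 1, 0, 3, 1, 0, 1, 0, 0, 2, 2, 3, 1, 0, 1, 0, 0]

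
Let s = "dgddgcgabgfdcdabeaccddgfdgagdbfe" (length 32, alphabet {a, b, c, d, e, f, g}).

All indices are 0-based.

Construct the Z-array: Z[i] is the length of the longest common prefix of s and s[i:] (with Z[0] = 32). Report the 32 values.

Z[0]=32
i=1: i≥r, start 0; Z[1]=0
i=2: i≥r, start 0; Z[2]=1 scan→box=[2,3)
i=3: i≥r, start 0; Z[3]=2 scan→box=[3,5)
i=4: min(r-i=1, Z[1]=0)=0; Z[4]=0
i=5: i≥r, start 0; Z[5]=0
i=6: i≥r, start 0; Z[6]=0
i=7: i≥r, start 0; Z[7]=0
i=8: i≥r, start 0; Z[8]=0
i=9: i≥r, start 0; Z[9]=0
i=10: i≥r, start 0; Z[10]=0
i=11: i≥r, start 0; Z[11]=1 scan→box=[11,12)
i=12: i≥r, start 0; Z[12]=0
i=13: i≥r, start 0; Z[13]=1 scan→box=[13,14)
i=14: i≥r, start 0; Z[14]=0
i=15: i≥r, start 0; Z[15]=0
i=16: i≥r, start 0; Z[16]=0
i=17: i≥r, start 0; Z[17]=0
i=18: i≥r, start 0; Z[18]=0
i=19: i≥r, start 0; Z[19]=0
i=20: i≥r, start 0; Z[20]=1 scan→box=[20,21)
i=21: i≥r, start 0; Z[21]=2 scan→box=[21,23)
i=22: min(r-i=1, Z[1]=0)=0; Z[22]=0
i=23: i≥r, start 0; Z[23]=0
i=24: i≥r, start 0; Z[24]=2 scan→box=[24,26)
i=25: min(r-i=1, Z[1]=0)=0; Z[25]=0
i=26: i≥r, start 0; Z[26]=0
i=27: i≥r, start 0; Z[27]=0
i=28: i≥r, start 0; Z[28]=1 scan→box=[28,29)
i=29: i≥r, start 0; Z[29]=0
i=30: i≥r, start 0; Z[30]=0
i=31: i≥r, start 0; Z[31]=0

[32, 0, 1, 2, 0, 0, 0, 0, 0, 0, 0, 1, 0, 1, 0, 0, 0, 0, 0, 0, 1, 2, 0, 0, 2, 0, 0, 0, 1, 0, 0, 0]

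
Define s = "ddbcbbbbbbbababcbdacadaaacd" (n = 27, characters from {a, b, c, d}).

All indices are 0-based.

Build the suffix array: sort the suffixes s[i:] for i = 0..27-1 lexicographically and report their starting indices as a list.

[22, 23, 11, 13, 18, 24, 20, 10, 12, 9, 8, 7, 6, 5, 4, 2, 14, 16, 19, 3, 15, 25, 26, 21, 17, 1, 0]

sorted suffixes:
  #0 SA[0]=22  'aaacd'
  #1 SA[1]=23  'aacd'
  #2 SA[2]=11  'ababcbdacadaaacd'
  #3 SA[3]=13  'abcbdacadaaacd'
  #4 SA[4]=18  'acadaaacd'
  #5 SA[5]=24  'acd'
  #6 SA[6]=20  'adaaacd'
  #7 SA[7]=10  'bababcbdacadaaacd'
  #8 SA[8]=12  'babcbdacadaaacd'
  #9 SA[9]=9  'bbababcbdacadaaacd'
  #10 SA[10]=8  'bbbababcbdacadaaacd'
  #11 SA[11]=7  'bbbbababcbdacadaaacd'
  #12 SA[12]=6  'bbbbbababcbdacadaaacd'
  #13 SA[13]=5  'bbbbbbababcbdacadaaacd'
  #14 SA[14]=4  'bbbbbbbababcbdacadaaacd'
  #15 SA[15]=2  'bcbbbbbbbababcbdacadaaacd'
  #16 SA[16]=14  'bcbdacadaaacd'
  #17 SA[17]=16  'bdacadaaacd'
  #18 SA[18]=19  'cadaaacd'
  #19 SA[19]=3  'cbbbbbbbababcbdacadaaacd'
  #20 SA[20]=15  'cbdacadaaacd'
  #21 SA[21]=25  'cd'
  #22 SA[22]=26  'd'
  #23 SA[23]=21  'daaacd'
  #24 SA[24]=17  'dacadaaacd'
  #25 SA[25]=1  'dbcbbbbbbbababcbdacadaaacd'
  #26 SA[26]=0  'ddbcbbbbbbbababcbdacadaaacd'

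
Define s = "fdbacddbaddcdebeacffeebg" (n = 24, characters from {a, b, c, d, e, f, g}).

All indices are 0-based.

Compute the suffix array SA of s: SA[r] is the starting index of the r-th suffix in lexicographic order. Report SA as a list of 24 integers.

rank | idx | suffix
   0 |   3 | acddbaddcdebeacffeebg
   1 |  16 | acffeebg
   2 |   8 | addcdebeacffeebg
   3 |   2 | bacddbaddcdebeacffeebg
   4 |   7 | baddcdebeacffeebg
   5 |  14 | beacffeebg
   6 |  22 | bg
   7 |   4 | cddbaddcdebeacffeebg
   8 |  11 | cdebeacffeebg
   9 |  17 | cffeebg
  10 |   1 | dbacddbaddcdebeacffeebg
  11 |   6 | dbaddcdebeacffeebg
  12 |  10 | dcdebeacffeebg
  13 |   5 | ddbaddcdebeacffeebg
  14 |   9 | ddcdebeacffeebg
  15 |  12 | debeacffeebg
  16 |  15 | eacffeebg
  17 |  13 | ebeacffeebg
  18 |  21 | ebg
  19 |  20 | eebg
  20 |   0 | fdbacddbaddcdebeacffeebg
  21 |  19 | feebg
  22 |  18 | ffeebg
  23 |  23 | g

[3, 16, 8, 2, 7, 14, 22, 4, 11, 17, 1, 6, 10, 5, 9, 12, 15, 13, 21, 20, 0, 19, 18, 23]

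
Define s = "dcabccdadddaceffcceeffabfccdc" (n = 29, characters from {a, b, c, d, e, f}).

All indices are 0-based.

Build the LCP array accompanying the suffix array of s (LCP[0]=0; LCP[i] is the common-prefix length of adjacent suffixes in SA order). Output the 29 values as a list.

[0, 2, 1, 1, 0, 1, 0, 1, 1, 3, 2, 1, 2, 1, 2, 0, 2, 1, 2, 1, 2, 0, 1, 3, 0, 1, 3, 1, 2]

rank→(start, suffix):
  0 → (2, 'abccdadddaceffcceeffabfccdc')
  1 → (22, 'abfccdc')
  2 → (11, 'aceffcceeffabfccdc')
  3 → (7, 'adddaceffcceeffabfccdc')
  4 → (3, 'bccdadddaceffcceeffabfccdc')
  5 → (23, 'bfccdc')
  6 → (28, 'c')
  7 → (1, 'cabccdadddaceffcceeffabfccdc')
  8 → (4, 'ccdadddaceffcceeffabfccdc')
  9 → (25, 'ccdc')
  10 → (16, 'cceeffabfccdc')
  11 → (5, 'cdadddaceffcceeffabfccdc')
  12 → (26, 'cdc')
  13 → (17, 'ceeffabfccdc')
  14 → (12, 'ceffcceeffabfccdc')
  15 → (10, 'daceffcceeffabfccdc')
  16 → (6, 'dadddaceffcceeffabfccdc')
  17 → (27, 'dc')
  18 → (0, 'dcabccdadddaceffcceeffabfccdc')
  19 → (9, 'ddaceffcceeffabfccdc')
  20 → (8, 'dddaceffcceeffabfccdc')
  21 → (18, 'eeffabfccdc')
  22 → (19, 'effabfccdc')
  23 → (13, 'effcceeffabfccdc')
  24 → (21, 'fabfccdc')
  25 → (24, 'fccdc')
  26 → (15, 'fcceeffabfccdc')
  27 → (20, 'ffabfccdc')
  28 → (14, 'ffcceeffabfccdc')

SA = [2, 22, 11, 7, 3, 23, 28, 1, 4, 25, 16, 5, 26, 17, 12, 10, 6, 27, 0, 9, 8, 18, 19, 13, 21, 24, 15, 20, 14]
i: (SA[i-1],SA[i]) lcp shared
  1: (2,22) 2 'ab'
  2: (22,11) 1 'a'
  3: (11,7) 1 'a'
  4: (7,3) 0 ''
  5: (3,23) 1 'b'
  6: (23,28) 0 ''
  7: (28,1) 1 'c'
  8: (1,4) 1 'c'
  9: (4,25) 3 'ccd'
  10: (25,16) 2 'cc'
  11: (16,5) 1 'c'
  12: (5,26) 2 'cd'
  13: (26,17) 1 'c'
  14: (17,12) 2 'ce'
  15: (12,10) 0 ''
  16: (10,6) 2 'da'
  17: (6,27) 1 'd'
  18: (27,0) 2 'dc'
  19: (0,9) 1 'd'
  20: (9,8) 2 'dd'
  21: (8,18) 0 ''
  22: (18,19) 1 'e'
  23: (19,13) 3 'eff'
  24: (13,21) 0 ''
  25: (21,24) 1 'f'
  26: (24,15) 3 'fcc'
  27: (15,20) 1 'f'
  28: (20,14) 2 'ff'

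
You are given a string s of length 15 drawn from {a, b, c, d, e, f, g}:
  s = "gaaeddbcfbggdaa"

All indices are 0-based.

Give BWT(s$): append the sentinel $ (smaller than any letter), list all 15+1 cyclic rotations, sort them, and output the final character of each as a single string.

rank  rotation          last
    0  $gaaeddbcfbggdaa  a
    1  a$gaaeddbcfbggda  a
    2  aa$gaaeddbcfbggd  d
    3  aaeddbcfbggdaa$g  g
    4  aeddbcfbggdaa$ga  a
    5  bcfbggdaa$gaaedd  d
    6  bggdaa$gaaeddbcf  f
    7  cfbggdaa$gaaeddb  b
    8  daa$gaaeddbcfbgg  g
    9  dbcfbggdaa$gaaed  d
   10  ddbcfbggdaa$gaae  e
   11  eddbcfbggdaa$gaa  a
   12  fbggdaa$gaaeddbc  c
   13  gaaeddbcfbggdaa$  $
   14  gdaa$gaaeddbcfbg  g
   15  ggdaa$gaaeddbcfb  b

aadgadfbgdeac$gb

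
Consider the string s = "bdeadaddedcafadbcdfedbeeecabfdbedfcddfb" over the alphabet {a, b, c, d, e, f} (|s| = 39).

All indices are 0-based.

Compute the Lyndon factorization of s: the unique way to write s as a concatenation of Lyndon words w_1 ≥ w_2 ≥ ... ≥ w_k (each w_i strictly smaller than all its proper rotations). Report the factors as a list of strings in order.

["bde", "adaddedcafadbcdfedbeeec", "abfdbedfcddfb"]

emit factor 1: 'bde' (i=0, period=3)
emit factor 2: 'adaddedcafadbcdfedbeeec' (i=3, period=23)
emit factor 3: 'abfdbedfcddfb' (i=26, period=13)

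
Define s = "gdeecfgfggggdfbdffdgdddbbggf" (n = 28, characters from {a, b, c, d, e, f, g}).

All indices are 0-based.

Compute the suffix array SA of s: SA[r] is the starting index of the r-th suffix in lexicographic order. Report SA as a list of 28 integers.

[23, 14, 24, 4, 22, 21, 20, 1, 12, 15, 18, 3, 2, 27, 13, 17, 16, 5, 7, 19, 0, 11, 26, 6, 10, 25, 9, 8]

sorted suffixes:
  #0 SA[0]=23  'bbggf'
  #1 SA[1]=14  'bdffdgdddbbggf'
  #2 SA[2]=24  'bggf'
  #3 SA[3]=4  'cfgfggggdfbdffdgdddbbggf'
  #4 SA[4]=22  'dbbggf'
  #5 SA[5]=21  'ddbbggf'
  #6 SA[6]=20  'dddbbggf'
  #7 SA[7]=1  'deecfgfggggdfbdffdgdddbbggf'
  #8 SA[8]=12  'dfbdffdgdddbbggf'
  #9 SA[9]=15  'dffdgdddbbggf'
  #10 SA[10]=18  'dgdddbbggf'
  #11 SA[11]=3  'ecfgfggggdfbdffdgdddbbggf'
  #12 SA[12]=2  'eecfgfggggdfbdffdgdddbbggf'
  #13 SA[13]=27  'f'
  #14 SA[14]=13  'fbdffdgdddbbggf'
  #15 SA[15]=17  'fdgdddbbggf'
  #16 SA[16]=16  'ffdgdddbbggf'
  #17 SA[17]=5  'fgfggggdfbdffdgdddbbggf'
  #18 SA[18]=7  'fggggdfbdffdgdddbbggf'
  #19 SA[19]=19  'gdddbbggf'
  #20 SA[20]=0  'gdeecfgfggggdfbdffdgdddbbggf'
  #21 SA[21]=11  'gdfbdffdgdddbbggf'
  #22 SA[22]=26  'gf'
  #23 SA[23]=6  'gfggggdfbdffdgdddbbggf'
  #24 SA[24]=10  'ggdfbdffdgdddbbggf'
  #25 SA[25]=25  'ggf'
  #26 SA[26]=9  'gggdfbdffdgdddbbggf'
  #27 SA[27]=8  'ggggdfbdffdgdddbbggf'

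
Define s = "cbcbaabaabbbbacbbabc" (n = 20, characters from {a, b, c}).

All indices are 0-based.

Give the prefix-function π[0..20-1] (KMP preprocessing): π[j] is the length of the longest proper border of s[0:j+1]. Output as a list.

[0, 0, 1, 2, 0, 0, 0, 0, 0, 0, 0, 0, 0, 0, 1, 2, 0, 0, 0, 1]

π[0] = 0
j=1 s[j]='b': π[1]=0 (border '')
j=2 s[j]='c': π[2]=1 (border 'c')
j=3 s[j]='b': π[3]=2 (border 'cb')
j=4 s[j]='a': k: 2→0; π[4]=0 (border '')
j=5 s[j]='a': π[5]=0 (border '')
j=6 s[j]='b': π[6]=0 (border '')
j=7 s[j]='a': π[7]=0 (border '')
j=8 s[j]='a': π[8]=0 (border '')
j=9 s[j]='b': π[9]=0 (border '')
j=10 s[j]='b': π[10]=0 (border '')
j=11 s[j]='b': π[11]=0 (border '')
j=12 s[j]='b': π[12]=0 (border '')
j=13 s[j]='a': π[13]=0 (border '')
j=14 s[j]='c': π[14]=1 (border 'c')
j=15 s[j]='b': π[15]=2 (border 'cb')
j=16 s[j]='b': k: 2→0; π[16]=0 (border '')
j=17 s[j]='a': π[17]=0 (border '')
j=18 s[j]='b': π[18]=0 (border '')
j=19 s[j]='c': π[19]=1 (border 'c')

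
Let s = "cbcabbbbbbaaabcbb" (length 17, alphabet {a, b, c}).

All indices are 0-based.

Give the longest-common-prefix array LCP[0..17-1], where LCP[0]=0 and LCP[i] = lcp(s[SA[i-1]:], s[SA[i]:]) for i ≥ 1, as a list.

rank | idx | suffix
   0 |  10 | aaabcbb
   1 |  11 | aabcbb
   2 |   3 | abbbbbbaaabcbb
   3 |  12 | abcbb
   4 |  16 | b
   5 |   9 | baaabcbb
   6 |  15 | bb
   7 |   8 | bbaaabcbb
   8 |   7 | bbbaaabcbb
   9 |   6 | bbbbaaabcbb
  10 |   5 | bbbbbaaabcbb
  11 |   4 | bbbbbbaaabcbb
  12 |   1 | bcabbbbbbaaabcbb
  13 |  13 | bcbb
  14 |   2 | cabbbbbbaaabcbb
  15 |  14 | cbb
  16 |   0 | cbcabbbbbbaaabcbb

SA = [10, 11, 3, 12, 16, 9, 15, 8, 7, 6, 5, 4, 1, 13, 2, 14, 0]
[i] adj suffixes → lcp
  [1] 10/11 → 2 ('aa')
  [2] 11/3 → 1 ('a')
  [3] 3/12 → 2 ('ab')
  [4] 12/16 → 0 ('')
  [5] 16/9 → 1 ('b')
  [6] 9/15 → 1 ('b')
  [7] 15/8 → 2 ('bb')
  [8] 8/7 → 2 ('bb')
  [9] 7/6 → 3 ('bbb')
  [10] 6/5 → 4 ('bbbb')
  [11] 5/4 → 5 ('bbbbb')
  [12] 4/1 → 1 ('b')
  [13] 1/13 → 2 ('bc')
  [14] 13/2 → 0 ('')
  [15] 2/14 → 1 ('c')
  [16] 14/0 → 2 ('cb')

[0, 2, 1, 2, 0, 1, 1, 2, 2, 3, 4, 5, 1, 2, 0, 1, 2]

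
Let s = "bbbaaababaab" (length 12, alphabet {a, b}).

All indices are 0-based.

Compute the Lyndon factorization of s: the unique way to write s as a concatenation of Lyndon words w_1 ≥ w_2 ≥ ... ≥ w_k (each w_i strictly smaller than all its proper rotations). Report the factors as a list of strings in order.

["b", "b", "b", "aaababaab"]

emit factor 1: 'b' (i=0, period=1)
emit factor 2: 'b' (i=1, period=1)
emit factor 3: 'b' (i=2, period=1)
emit factor 4: 'aaababaab' (i=3, period=9)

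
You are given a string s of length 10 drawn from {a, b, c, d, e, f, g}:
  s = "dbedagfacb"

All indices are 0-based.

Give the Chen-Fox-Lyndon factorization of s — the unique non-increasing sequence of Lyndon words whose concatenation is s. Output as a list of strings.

emit factor 1: 'd' (i=0, period=1)
emit factor 2: 'bed' (i=1, period=3)
emit factor 3: 'agf' (i=4, period=3)
emit factor 4: 'acb' (i=7, period=3)

["d", "bed", "agf", "acb"]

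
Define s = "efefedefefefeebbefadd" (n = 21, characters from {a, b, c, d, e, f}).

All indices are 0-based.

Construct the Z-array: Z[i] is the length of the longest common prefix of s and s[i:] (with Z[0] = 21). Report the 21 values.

[21, 0, 3, 0, 1, 0, 5, 0, 5, 0, 3, 0, 1, 1, 0, 0, 2, 0, 0, 0, 0]

Z[0]=21
i=1: i≥r, start 0; Z[1]=0
i=2: i≥r, start 0; Z[2]=3 scan→box=[2,5)
i=3: min(r-i=2, Z[1]=0)=0; Z[3]=0
i=4: min(r-i=1, Z[2]=3)=1; Z[4]=1
i=5: i≥r, start 0; Z[5]=0
i=6: i≥r, start 0; Z[6]=5 scan→box=[6,11)
i=7: min(r-i=4, Z[1]=0)=0; Z[7]=0
i=8: min(r-i=3, Z[2]=3)=3; Z[8]=5 scan→box=[8,13)
i=9: min(r-i=4, Z[1]=0)=0; Z[9]=0
i=10: min(r-i=3, Z[2]=3)=3; Z[10]=3
i=11: min(r-i=2, Z[3]=0)=0; Z[11]=0
i=12: min(r-i=1, Z[4]=1)=1; Z[12]=1
i=13: i≥r, start 0; Z[13]=1 scan→box=[13,14)
i=14: i≥r, start 0; Z[14]=0
i=15: i≥r, start 0; Z[15]=0
i=16: i≥r, start 0; Z[16]=2 scan→box=[16,18)
i=17: min(r-i=1, Z[1]=0)=0; Z[17]=0
i=18: i≥r, start 0; Z[18]=0
i=19: i≥r, start 0; Z[19]=0
i=20: i≥r, start 0; Z[20]=0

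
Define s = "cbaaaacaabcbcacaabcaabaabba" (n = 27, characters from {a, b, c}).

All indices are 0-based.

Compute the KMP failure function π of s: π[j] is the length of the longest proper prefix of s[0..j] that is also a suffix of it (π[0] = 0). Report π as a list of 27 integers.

π[0] = 0
j=1 s[j]='b': π[1]=0 (border '')
j=2 s[j]='a': π[2]=0 (border '')
j=3 s[j]='a': π[3]=0 (border '')
j=4 s[j]='a': π[4]=0 (border '')
j=5 s[j]='a': π[5]=0 (border '')
j=6 s[j]='c': π[6]=1 (border 'c')
j=7 s[j]='a': k: 1→0; π[7]=0 (border '')
j=8 s[j]='a': π[8]=0 (border '')
j=9 s[j]='b': π[9]=0 (border '')
j=10 s[j]='c': π[10]=1 (border 'c')
j=11 s[j]='b': π[11]=2 (border 'cb')
j=12 s[j]='c': k: 2→0; π[12]=1 (border 'c')
j=13 s[j]='a': k: 1→0; π[13]=0 (border '')
j=14 s[j]='c': π[14]=1 (border 'c')
j=15 s[j]='a': k: 1→0; π[15]=0 (border '')
j=16 s[j]='a': π[16]=0 (border '')
j=17 s[j]='b': π[17]=0 (border '')
j=18 s[j]='c': π[18]=1 (border 'c')
j=19 s[j]='a': k: 1→0; π[19]=0 (border '')
j=20 s[j]='a': π[20]=0 (border '')
j=21 s[j]='b': π[21]=0 (border '')
j=22 s[j]='a': π[22]=0 (border '')
j=23 s[j]='a': π[23]=0 (border '')
j=24 s[j]='b': π[24]=0 (border '')
j=25 s[j]='b': π[25]=0 (border '')
j=26 s[j]='a': π[26]=0 (border '')

[0, 0, 0, 0, 0, 0, 1, 0, 0, 0, 1, 2, 1, 0, 1, 0, 0, 0, 1, 0, 0, 0, 0, 0, 0, 0, 0]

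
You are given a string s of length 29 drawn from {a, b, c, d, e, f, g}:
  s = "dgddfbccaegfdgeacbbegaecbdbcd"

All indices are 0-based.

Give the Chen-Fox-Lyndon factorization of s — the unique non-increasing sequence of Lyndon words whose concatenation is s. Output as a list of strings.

emit factor 1: 'dg' (i=0, period=2)
emit factor 2: 'ddf' (i=2, period=3)
emit factor 3: 'bcc' (i=5, period=3)
emit factor 4: 'aegfdge' (i=8, period=7)
emit factor 5: 'acbbegaecbdbcd' (i=15, period=14)

["dg", "ddf", "bcc", "aegfdge", "acbbegaecbdbcd"]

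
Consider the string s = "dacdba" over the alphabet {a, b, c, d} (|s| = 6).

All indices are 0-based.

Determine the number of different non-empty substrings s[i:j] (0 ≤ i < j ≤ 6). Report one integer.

19

rank | idx | suffix
   0 |   5 | a
   1 |   1 | acdba
   2 |   4 | ba
   3 |   2 | cdba
   4 |   0 | dacdba
   5 |   3 | dba

SA = [5, 1, 4, 2, 0, 3]
rank  pair      lcp
   1  s[5:],s[1:]  1  'a'
   2  s[1:],s[4:]  0  ''
   3  s[4:],s[2:]  0  ''
   4  s[2:],s[0:]  0  ''
   5  s[0:],s[3:]  1  'd'

n(n+1)/2 = 6·7/2 = 21
Σ LCP = 0 + 1 + 0 + 0 + 0 + 1 = 2
distinct = 21 − 2 = 19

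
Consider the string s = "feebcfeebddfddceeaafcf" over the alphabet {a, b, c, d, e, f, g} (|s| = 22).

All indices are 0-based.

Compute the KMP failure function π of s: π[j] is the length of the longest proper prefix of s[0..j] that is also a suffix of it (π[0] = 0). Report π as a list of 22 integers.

[0, 0, 0, 0, 0, 1, 2, 3, 4, 0, 0, 1, 0, 0, 0, 0, 0, 0, 0, 1, 0, 1]

π[0] = 0
j=1 s[j]='e': π[1]=0 (border '')
j=2 s[j]='e': π[2]=0 (border '')
j=3 s[j]='b': π[3]=0 (border '')
j=4 s[j]='c': π[4]=0 (border '')
j=5 s[j]='f': π[5]=1 (border 'f')
j=6 s[j]='e': π[6]=2 (border 'fe')
j=7 s[j]='e': π[7]=3 (border 'fee')
j=8 s[j]='b': π[8]=4 (border 'feeb')
j=9 s[j]='d': k: 4→0; π[9]=0 (border '')
j=10 s[j]='d': π[10]=0 (border '')
j=11 s[j]='f': π[11]=1 (border 'f')
j=12 s[j]='d': k: 1→0; π[12]=0 (border '')
j=13 s[j]='d': π[13]=0 (border '')
j=14 s[j]='c': π[14]=0 (border '')
j=15 s[j]='e': π[15]=0 (border '')
j=16 s[j]='e': π[16]=0 (border '')
j=17 s[j]='a': π[17]=0 (border '')
j=18 s[j]='a': π[18]=0 (border '')
j=19 s[j]='f': π[19]=1 (border 'f')
j=20 s[j]='c': k: 1→0; π[20]=0 (border '')
j=21 s[j]='f': π[21]=1 (border 'f')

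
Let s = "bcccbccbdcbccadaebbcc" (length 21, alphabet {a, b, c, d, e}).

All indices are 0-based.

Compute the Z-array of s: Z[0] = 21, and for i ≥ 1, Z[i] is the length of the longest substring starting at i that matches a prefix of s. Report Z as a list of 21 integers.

[21, 0, 0, 0, 3, 0, 0, 1, 0, 0, 3, 0, 0, 0, 0, 0, 0, 1, 3, 0, 0]

Z[0]=21
i=1: fresh scan; Z[1]=0
i=2: fresh scan; Z[2]=0
i=3: fresh scan; Z[3]=0
i=4: fresh scan; Z[4]=3 extend→box=[4,7)
i=5: min(r-i=2, Z[1]=0)=0; Z[5]=0
i=6: min(r-i=1, Z[2]=0)=0; Z[6]=0
i=7: fresh scan; Z[7]=1 extend→box=[7,8)
i=8: fresh scan; Z[8]=0
i=9: fresh scan; Z[9]=0
i=10: fresh scan; Z[10]=3 extend→box=[10,13)
i=11: min(r-i=2, Z[1]=0)=0; Z[11]=0
i=12: min(r-i=1, Z[2]=0)=0; Z[12]=0
i=13: fresh scan; Z[13]=0
i=14: fresh scan; Z[14]=0
i=15: fresh scan; Z[15]=0
i=16: fresh scan; Z[16]=0
i=17: fresh scan; Z[17]=1 extend→box=[17,18)
i=18: fresh scan; Z[18]=3 extend→box=[18,21)
i=19: min(r-i=2, Z[1]=0)=0; Z[19]=0
i=20: min(r-i=1, Z[2]=0)=0; Z[20]=0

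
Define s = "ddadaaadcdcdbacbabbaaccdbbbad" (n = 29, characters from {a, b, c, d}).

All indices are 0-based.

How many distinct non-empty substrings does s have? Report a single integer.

392

rank | idx | suffix
   0 |   4 | aaadcdcdbacbabbaaccdbbbad
   1 |  19 | aaccdbbbad
   2 |   5 | aadcdcdbacbabbaaccdbbbad
   3 |  16 | abbaaccdbbbad
   4 |  13 | acbabbaaccdbbbad
   5 |  20 | accdbbbad
   6 |  27 | ad
   7 |   2 | adaaadcdcdbacbabbaaccdbbbad
   8 |   6 | adcdcdbacbabbaaccdbbbad
   9 |  18 | baaccdbbbad
  10 |  15 | babbaaccdbbbad
  11 |  12 | bacbabbaaccdbbbad
  12 |  26 | bad
  13 |  17 | bbaaccdbbbad
  14 |  25 | bbad
  15 |  24 | bbbad
  16 |  14 | cbabbaaccdbbbad
  17 |  21 | ccdbbbad
  18 |  10 | cdbacbabbaaccdbbbad
  19 |  22 | cdbbbad
  20 |   8 | cdcdbacbabbaaccdbbbad
  21 |  28 | d
  22 |   3 | daaadcdcdbacbabbaaccdbbbad
  23 |   1 | dadaaadcdcdbacbabbaaccdbbbad
  24 |  11 | dbacbabbaaccdbbbad
  25 |  23 | dbbbad
  26 |   9 | dcdbacbabbaaccdbbbad
  27 |   7 | dcdcdbacbabbaaccdbbbad
  28 |   0 | ddadaaadcdcdbacbabbaaccdbbbad

SA = [4, 19, 5, 16, 13, 20, 27, 2, 6, 18, 15, 12, 26, 17, 25, 24, 14, 21, 10, 22, 8, 28, 3, 1, 11, 23, 9, 7, 0]
[i] adj suffixes → lcp
  [1] 4/19 → 2 ('aa')
  [2] 19/5 → 2 ('aa')
  [3] 5/16 → 1 ('a')
  [4] 16/13 → 1 ('a')
  [5] 13/20 → 2 ('ac')
  [6] 20/27 → 1 ('a')
  [7] 27/2 → 2 ('ad')
  [8] 2/6 → 2 ('ad')
  [9] 6/18 → 0 ('')
  [10] 18/15 → 2 ('ba')
  [11] 15/12 → 2 ('ba')
  [12] 12/26 → 2 ('ba')
  [13] 26/17 → 1 ('b')
  [14] 17/25 → 3 ('bba')
  [15] 25/24 → 2 ('bb')
  [16] 24/14 → 0 ('')
  [17] 14/21 → 1 ('c')
  [18] 21/10 → 1 ('c')
  [19] 10/22 → 3 ('cdb')
  [20] 22/8 → 2 ('cd')
  [21] 8/28 → 0 ('')
  [22] 28/3 → 1 ('d')
  [23] 3/1 → 2 ('da')
  [24] 1/11 → 1 ('d')
  [25] 11/23 → 2 ('db')
  [26] 23/9 → 1 ('d')
  [27] 9/7 → 3 ('dcd')
  [28] 7/0 → 1 ('d')

n(n+1)/2 = 29·30/2 = 435
Σ LCP = 0 + 2 + 2 + 1 + 1 + 2 + 1 + 2 + 2 + 0 + 2 + 2 + 2 + 1 + 3 + 2 + 0 + 1 + 1 + 3 + 2 + 0 + 1 + 2 + 1 + 2 + 1 + 3 + 1 = 43
distinct = 435 − 43 = 392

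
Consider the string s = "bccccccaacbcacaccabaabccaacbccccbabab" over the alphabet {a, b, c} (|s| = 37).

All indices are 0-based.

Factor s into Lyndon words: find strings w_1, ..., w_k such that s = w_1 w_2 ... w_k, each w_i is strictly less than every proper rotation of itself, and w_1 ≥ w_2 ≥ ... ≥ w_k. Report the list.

["bcccccc", "aacbcacaccab", "aabccaacbccccbabab"]

emit factor 1: 'bcccccc' (i=0, period=7)
emit factor 2: 'aacbcacaccab' (i=7, period=12)
emit factor 3: 'aabccaacbccccbabab' (i=19, period=18)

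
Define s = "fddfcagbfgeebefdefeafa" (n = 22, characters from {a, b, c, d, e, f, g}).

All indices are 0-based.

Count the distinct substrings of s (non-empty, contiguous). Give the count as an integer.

236

rank→(start, suffix):
  0 → (21, 'a')
  1 → (19, 'afa')
  2 → (5, 'agbfgeebefdefeafa')
  3 → (12, 'befdefeafa')
  4 → (7, 'bfgeebefdefeafa')
  5 → (4, 'cagbfgeebefdefeafa')
  6 → (1, 'ddfcagbfgeebefdefeafa')
  7 → (15, 'defeafa')
  8 → (2, 'dfcagbfgeebefdefeafa')
  9 → (18, 'eafa')
  10 → (11, 'ebefdefeafa')
  11 → (10, 'eebefdefeafa')
  12 → (13, 'efdefeafa')
  13 → (16, 'efeafa')
  14 → (20, 'fa')
  15 → (3, 'fcagbfgeebefdefeafa')
  16 → (0, 'fddfcagbfgeebefdefeafa')
  17 → (14, 'fdefeafa')
  18 → (17, 'feafa')
  19 → (8, 'fgeebefdefeafa')
  20 → (6, 'gbfgeebefdefeafa')
  21 → (9, 'geebefdefeafa')

SA = [21, 19, 5, 12, 7, 4, 1, 15, 2, 18, 11, 10, 13, 16, 20, 3, 0, 14, 17, 8, 6, 9]
[i] adj suffixes → lcp
  [1] 21/19 → 1 ('a')
  [2] 19/5 → 1 ('a')
  [3] 5/12 → 0 ('')
  [4] 12/7 → 1 ('b')
  [5] 7/4 → 0 ('')
  [6] 4/1 → 0 ('')
  [7] 1/15 → 1 ('d')
  [8] 15/2 → 1 ('d')
  [9] 2/18 → 0 ('')
  [10] 18/11 → 1 ('e')
  [11] 11/10 → 1 ('e')
  [12] 10/13 → 1 ('e')
  [13] 13/16 → 2 ('ef')
  [14] 16/20 → 0 ('')
  [15] 20/3 → 1 ('f')
  [16] 3/0 → 1 ('f')
  [17] 0/14 → 2 ('fd')
  [18] 14/17 → 1 ('f')
  [19] 17/8 → 1 ('f')
  [20] 8/6 → 0 ('')
  [21] 6/9 → 1 ('g')

n(n+1)/2 = 22·23/2 = 253
Σ LCP = 0 + 1 + 1 + 0 + 1 + 0 + 0 + 1 + 1 + 0 + 1 + 1 + 1 + 2 + 0 + 1 + 1 + 2 + 1 + 1 + 0 + 1 = 17
distinct = 253 − 17 = 236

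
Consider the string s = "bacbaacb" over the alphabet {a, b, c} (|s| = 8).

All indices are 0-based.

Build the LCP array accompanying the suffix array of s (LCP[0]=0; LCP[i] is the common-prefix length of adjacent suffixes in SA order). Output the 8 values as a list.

rank | idx | suffix
   0 |   4 | aacb
   1 |   5 | acb
   2 |   1 | acbaacb
   3 |   7 | b
   4 |   3 | baacb
   5 |   0 | bacbaacb
   6 |   6 | cb
   7 |   2 | cbaacb

SA = [4, 5, 1, 7, 3, 0, 6, 2]
[i] adj suffixes → lcp
  [1] 4/5 → 1 ('a')
  [2] 5/1 → 3 ('acb')
  [3] 1/7 → 0 ('')
  [4] 7/3 → 1 ('b')
  [5] 3/0 → 2 ('ba')
  [6] 0/6 → 0 ('')
  [7] 6/2 → 2 ('cb')

[0, 1, 3, 0, 1, 2, 0, 2]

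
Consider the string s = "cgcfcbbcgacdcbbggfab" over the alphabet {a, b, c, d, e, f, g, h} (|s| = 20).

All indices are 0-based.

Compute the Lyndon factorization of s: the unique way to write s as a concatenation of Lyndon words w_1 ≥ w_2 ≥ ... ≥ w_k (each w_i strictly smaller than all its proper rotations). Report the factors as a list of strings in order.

emit factor 1: 'cg' (i=0, period=2)
emit factor 2: 'cf' (i=2, period=2)
emit factor 3: 'c' (i=4, period=1)
emit factor 4: 'bbcg' (i=5, period=4)
emit factor 5: 'acdcbbggf' (i=9, period=9)
emit factor 6: 'ab' (i=18, period=2)

["cg", "cf", "c", "bbcg", "acdcbbggf", "ab"]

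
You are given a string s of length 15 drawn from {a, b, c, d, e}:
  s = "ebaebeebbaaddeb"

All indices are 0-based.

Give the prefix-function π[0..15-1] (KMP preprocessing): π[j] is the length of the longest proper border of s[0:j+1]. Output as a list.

[0, 0, 0, 1, 2, 1, 1, 2, 0, 0, 0, 0, 0, 1, 2]

π[0] = 0
j=1 s[j]='b': π[1]=0 (border '')
j=2 s[j]='a': π[2]=0 (border '')
j=3 s[j]='e': π[3]=1 (border 'e')
j=4 s[j]='b': π[4]=2 (border 'eb')
j=5 s[j]='e': k: 2→0; π[5]=1 (border 'e')
j=6 s[j]='e': k: 1→0; π[6]=1 (border 'e')
j=7 s[j]='b': π[7]=2 (border 'eb')
j=8 s[j]='b': k: 2→0; π[8]=0 (border '')
j=9 s[j]='a': π[9]=0 (border '')
j=10 s[j]='a': π[10]=0 (border '')
j=11 s[j]='d': π[11]=0 (border '')
j=12 s[j]='d': π[12]=0 (border '')
j=13 s[j]='e': π[13]=1 (border 'e')
j=14 s[j]='b': π[14]=2 (border 'eb')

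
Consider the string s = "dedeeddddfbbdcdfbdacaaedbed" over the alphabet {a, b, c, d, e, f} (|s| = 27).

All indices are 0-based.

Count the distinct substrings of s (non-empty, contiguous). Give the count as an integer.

rank→(start, suffix):
  0 → (20, 'aaedbed')
  1 → (18, 'acaaedbed')
  2 → (21, 'aedbed')
  3 → (10, 'bbdcdfbdacaaedbed')
  4 → (16, 'bdacaaedbed')
  5 → (11, 'bdcdfbdacaaedbed')
  6 → (24, 'bed')
  7 → (19, 'caaedbed')
  8 → (13, 'cdfbdacaaedbed')
  9 → (26, 'd')
  10 → (17, 'dacaaedbed')
  11 → (23, 'dbed')
  12 → (12, 'dcdfbdacaaedbed')
  13 → (5, 'ddddfbbdcdfbdacaaedbed')
  14 → (6, 'dddfbbdcdfbdacaaedbed')
  15 → (7, 'ddfbbdcdfbdacaaedbed')
  16 → (0, 'dedeeddddfbbdcdfbdacaaedbed')
  17 → (2, 'deeddddfbbdcdfbdacaaedbed')
  18 → (8, 'dfbbdcdfbdacaaedbed')
  19 → (14, 'dfbdacaaedbed')
  20 → (25, 'ed')
  21 → (22, 'edbed')
  22 → (4, 'eddddfbbdcdfbdacaaedbed')
  23 → (1, 'edeeddddfbbdcdfbdacaaedbed')
  24 → (3, 'eeddddfbbdcdfbdacaaedbed')
  25 → (9, 'fbbdcdfbdacaaedbed')
  26 → (15, 'fbdacaaedbed')

SA = [20, 18, 21, 10, 16, 11, 24, 19, 13, 26, 17, 23, 12, 5, 6, 7, 0, 2, 8, 14, 25, 22, 4, 1, 3, 9, 15]
[i] adj suffixes → lcp
  [1] 20/18 → 1 ('a')
  [2] 18/21 → 1 ('a')
  [3] 21/10 → 0 ('')
  [4] 10/16 → 1 ('b')
  [5] 16/11 → 2 ('bd')
  [6] 11/24 → 1 ('b')
  [7] 24/19 → 0 ('')
  [8] 19/13 → 1 ('c')
  [9] 13/26 → 0 ('')
  [10] 26/17 → 1 ('d')
  [11] 17/23 → 1 ('d')
  [12] 23/12 → 1 ('d')
  [13] 12/5 → 1 ('d')
  [14] 5/6 → 3 ('ddd')
  [15] 6/7 → 2 ('dd')
  [16] 7/0 → 1 ('d')
  [17] 0/2 → 2 ('de')
  [18] 2/8 → 1 ('d')
  [19] 8/14 → 3 ('dfb')
  [20] 14/25 → 0 ('')
  [21] 25/22 → 2 ('ed')
  [22] 22/4 → 2 ('ed')
  [23] 4/1 → 2 ('ed')
  [24] 1/3 → 1 ('e')
  [25] 3/9 → 0 ('')
  [26] 9/15 → 2 ('fb')

n(n+1)/2 = 27·28/2 = 378
Σ LCP = 0 + 1 + 1 + 0 + 1 + 2 + 1 + 0 + 1 + 0 + 1 + 1 + 1 + 1 + 3 + 2 + 1 + 2 + 1 + 3 + 0 + 2 + 2 + 2 + 1 + 0 + 2 = 32
distinct = 378 − 32 = 346

346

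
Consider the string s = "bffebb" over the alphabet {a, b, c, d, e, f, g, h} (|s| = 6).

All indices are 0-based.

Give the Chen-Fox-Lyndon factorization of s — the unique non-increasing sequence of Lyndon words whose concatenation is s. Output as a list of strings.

["bffe", "b", "b"]

emit factor 1: 'bffe' (i=0, period=4)
emit factor 2: 'b' (i=4, period=1)
emit factor 3: 'b' (i=5, period=1)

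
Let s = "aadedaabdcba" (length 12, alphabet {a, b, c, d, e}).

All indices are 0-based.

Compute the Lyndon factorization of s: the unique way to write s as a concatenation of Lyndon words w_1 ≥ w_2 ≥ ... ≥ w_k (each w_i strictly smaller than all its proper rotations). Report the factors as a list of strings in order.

emit factor 1: 'aaded' (i=0, period=5)
emit factor 2: 'aabdcb' (i=5, period=6)
emit factor 3: 'a' (i=11, period=1)

["aaded", "aabdcb", "a"]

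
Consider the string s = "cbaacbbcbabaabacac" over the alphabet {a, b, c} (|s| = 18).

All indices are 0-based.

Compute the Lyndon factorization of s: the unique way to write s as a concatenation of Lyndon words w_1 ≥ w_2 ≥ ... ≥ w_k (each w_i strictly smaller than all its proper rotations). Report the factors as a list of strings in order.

["c", "b", "aacbbcbab", "aabacac"]

emit factor 1: 'c' (i=0, period=1)
emit factor 2: 'b' (i=1, period=1)
emit factor 3: 'aacbbcbab' (i=2, period=9)
emit factor 4: 'aabacac' (i=11, period=7)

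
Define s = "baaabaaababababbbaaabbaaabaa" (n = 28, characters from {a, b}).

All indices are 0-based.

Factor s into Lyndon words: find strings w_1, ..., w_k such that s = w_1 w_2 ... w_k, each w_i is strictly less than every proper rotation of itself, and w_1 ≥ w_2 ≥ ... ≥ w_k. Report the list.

["b", "aaabaaababababbbaaabb", "aaab", "a", "a"]

emit factor 1: 'b' (i=0, period=1)
emit factor 2: 'aaabaaababababbbaaabb' (i=1, period=21)
emit factor 3: 'aaab' (i=22, period=4)
emit factor 4: 'a' (i=26, period=1)
emit factor 5: 'a' (i=27, period=1)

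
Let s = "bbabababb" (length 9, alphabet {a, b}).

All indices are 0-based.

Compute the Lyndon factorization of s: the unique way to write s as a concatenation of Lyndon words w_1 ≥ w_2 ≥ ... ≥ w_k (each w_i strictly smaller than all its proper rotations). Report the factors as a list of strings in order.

["b", "b", "abababb"]

emit factor 1: 'b' (i=0, period=1)
emit factor 2: 'b' (i=1, period=1)
emit factor 3: 'abababb' (i=2, period=7)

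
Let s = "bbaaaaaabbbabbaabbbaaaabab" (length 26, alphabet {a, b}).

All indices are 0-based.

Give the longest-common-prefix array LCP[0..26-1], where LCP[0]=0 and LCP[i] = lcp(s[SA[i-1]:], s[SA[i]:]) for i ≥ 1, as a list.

rank | idx | suffix
   0 |   2 | aaaaaabbbabbaabbbaaaabab
   1 |   3 | aaaaabbbabbaabbbaaaabab
   2 |  19 | aaaabab
   3 |   4 | aaaabbbabbaabbbaaaabab
   4 |  20 | aaabab
   5 |   5 | aaabbbabbaabbbaaaabab
   6 |  21 | aabab
   7 |  14 | aabbbaaaabab
   8 |   6 | aabbbabbaabbbaaaabab
   9 |  24 | ab
  10 |  22 | abab
  11 |  11 | abbaabbbaaaabab
  12 |  15 | abbbaaaabab
  13 |   7 | abbbabbaabbbaaaabab
  14 |  25 | b
  15 |   1 | baaaaaabbbabbaabbbaaaabab
  16 |  18 | baaaabab
  17 |  13 | baabbbaaaabab
  18 |  23 | bab
  19 |  10 | babbaabbbaaaabab
  20 |   0 | bbaaaaaabbbabbaabbbaaaabab
  21 |  17 | bbaaaabab
  22 |  12 | bbaabbbaaaabab
  23 |   9 | bbabbaabbbaaaabab
  24 |  16 | bbbaaaabab
  25 |   8 | bbbabbaabbbaaaabab

SA = [2, 3, 19, 4, 20, 5, 21, 14, 6, 24, 22, 11, 15, 7, 25, 1, 18, 13, 23, 10, 0, 17, 12, 9, 16, 8]
[i] adj suffixes → lcp
  [1] 2/3 → 5 ('aaaaa')
  [2] 3/19 → 4 ('aaaa')
  [3] 19/4 → 5 ('aaaab')
  [4] 4/20 → 3 ('aaa')
  [5] 20/5 → 4 ('aaab')
  [6] 5/21 → 2 ('aa')
  [7] 21/14 → 3 ('aab')
  [8] 14/6 → 6 ('aabbba')
  [9] 6/24 → 1 ('a')
  [10] 24/22 → 2 ('ab')
  [11] 22/11 → 2 ('ab')
  [12] 11/15 → 3 ('abb')
  [13] 15/7 → 5 ('abbba')
  [14] 7/25 → 0 ('')
  [15] 25/1 → 1 ('b')
  [16] 1/18 → 5 ('baaaa')
  [17] 18/13 → 3 ('baa')
  [18] 13/23 → 2 ('ba')
  [19] 23/10 → 3 ('bab')
  [20] 10/0 → 1 ('b')
  [21] 0/17 → 6 ('bbaaaa')
  [22] 17/12 → 4 ('bbaa')
  [23] 12/9 → 3 ('bba')
  [24] 9/16 → 2 ('bb')
  [25] 16/8 → 4 ('bbba')

[0, 5, 4, 5, 3, 4, 2, 3, 6, 1, 2, 2, 3, 5, 0, 1, 5, 3, 2, 3, 1, 6, 4, 3, 2, 4]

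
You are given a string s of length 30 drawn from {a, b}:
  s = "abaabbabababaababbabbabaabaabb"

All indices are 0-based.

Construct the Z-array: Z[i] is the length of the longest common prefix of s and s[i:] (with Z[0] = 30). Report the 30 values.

Z[0]=30
i=1: fresh scan; Z[1]=0
i=2: fresh scan; Z[2]=1 grow→box=[2,3)
i=3: fresh scan; Z[3]=2 grow→box=[3,5)
i=4: min(r-i=1, Z[1]=0)=0; Z[4]=0
i=5: fresh scan; Z[5]=0
i=6: fresh scan; Z[6]=3 grow→box=[6,9)
i=7: min(r-i=2, Z[1]=0)=0; Z[7]=0
i=8: min(r-i=1, Z[2]=1)=1; Z[8]=3 grow→box=[8,11)
i=9: min(r-i=2, Z[1]=0)=0; Z[9]=0
i=10: min(r-i=1, Z[2]=1)=1; Z[10]=5 grow→box=[10,15)
i=11: min(r-i=4, Z[1]=0)=0; Z[11]=0
i=12: min(r-i=3, Z[2]=1)=1; Z[12]=1
i=13: min(r-i=2, Z[3]=2)=2; Z[13]=3 grow→box=[13,16)
i=14: min(r-i=2, Z[1]=0)=0; Z[14]=0
i=15: min(r-i=1, Z[2]=1)=1; Z[15]=2 grow→box=[15,17)
i=16: min(r-i=1, Z[1]=0)=0; Z[16]=0
i=17: fresh scan; Z[17]=0
i=18: fresh scan; Z[18]=2 grow→box=[18,20)
i=19: min(r-i=1, Z[1]=0)=0; Z[19]=0
i=20: fresh scan; Z[20]=0
i=21: fresh scan; Z[21]=5 grow→box=[21,26)
i=22: min(r-i=4, Z[1]=0)=0; Z[22]=0
i=23: min(r-i=3, Z[2]=1)=1; Z[23]=1
i=24: min(r-i=2, Z[3]=2)=2; Z[24]=6 grow→box=[24,30)
i=25: min(r-i=5, Z[1]=0)=0; Z[25]=0
i=26: min(r-i=4, Z[2]=1)=1; Z[26]=1
i=27: min(r-i=3, Z[3]=2)=2; Z[27]=2
i=28: min(r-i=2, Z[4]=0)=0; Z[28]=0
i=29: min(r-i=1, Z[5]=0)=0; Z[29]=0

[30, 0, 1, 2, 0, 0, 3, 0, 3, 0, 5, 0, 1, 3, 0, 2, 0, 0, 2, 0, 0, 5, 0, 1, 6, 0, 1, 2, 0, 0]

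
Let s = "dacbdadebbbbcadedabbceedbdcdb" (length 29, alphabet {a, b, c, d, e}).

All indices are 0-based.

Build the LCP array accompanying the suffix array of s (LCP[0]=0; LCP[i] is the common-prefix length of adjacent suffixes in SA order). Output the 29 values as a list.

rank→(start, suffix):
  0 → (17, 'abbceedbdcdb')
  1 → (1, 'acbdadebbbbcadedabbceedbdcdb')
  2 → (5, 'adebbbbcadedabbceedbdcdb')
  3 → (13, 'adedabbceedbdcdb')
  4 → (28, 'b')
  5 → (8, 'bbbbcadedabbceedbdcdb')
  6 → (9, 'bbbcadedabbceedbdcdb')
  7 → (10, 'bbcadedabbceedbdcdb')
  8 → (18, 'bbceedbdcdb')
  9 → (11, 'bcadedabbceedbdcdb')
  10 → (19, 'bceedbdcdb')
  11 → (3, 'bdadebbbbcadedabbceedbdcdb')
  12 → (24, 'bdcdb')
  13 → (12, 'cadedabbceedbdcdb')
  14 → (2, 'cbdadebbbbcadedabbceedbdcdb')
  15 → (26, 'cdb')
  16 → (20, 'ceedbdcdb')
  17 → (16, 'dabbceedbdcdb')
  18 → (0, 'dacbdadebbbbcadedabbceedbdcdb')
  19 → (4, 'dadebbbbcadedabbceedbdcdb')
  20 → (27, 'db')
  21 → (23, 'dbdcdb')
  22 → (25, 'dcdb')
  23 → (6, 'debbbbcadedabbceedbdcdb')
  24 → (14, 'dedabbceedbdcdb')
  25 → (7, 'ebbbbcadedabbceedbdcdb')
  26 → (15, 'edabbceedbdcdb')
  27 → (22, 'edbdcdb')
  28 → (21, 'eedbdcdb')

SA = [17, 1, 5, 13, 28, 8, 9, 10, 18, 11, 19, 3, 24, 12, 2, 26, 20, 16, 0, 4, 27, 23, 25, 6, 14, 7, 15, 22, 21]
i: (SA[i-1],SA[i]) lcp shared
  1: (17,1) 1 'a'
  2: (1,5) 1 'a'
  3: (5,13) 3 'ade'
  4: (13,28) 0 ''
  5: (28,8) 1 'b'
  6: (8,9) 3 'bbb'
  7: (9,10) 2 'bb'
  8: (10,18) 3 'bbc'
  9: (18,11) 1 'b'
  10: (11,19) 2 'bc'
  11: (19,3) 1 'b'
  12: (3,24) 2 'bd'
  13: (24,12) 0 ''
  14: (12,2) 1 'c'
  15: (2,26) 1 'c'
  16: (26,20) 1 'c'
  17: (20,16) 0 ''
  18: (16,0) 2 'da'
  19: (0,4) 2 'da'
  20: (4,27) 1 'd'
  21: (27,23) 2 'db'
  22: (23,25) 1 'd'
  23: (25,6) 1 'd'
  24: (6,14) 2 'de'
  25: (14,7) 0 ''
  26: (7,15) 1 'e'
  27: (15,22) 2 'ed'
  28: (22,21) 1 'e'

[0, 1, 1, 3, 0, 1, 3, 2, 3, 1, 2, 1, 2, 0, 1, 1, 1, 0, 2, 2, 1, 2, 1, 1, 2, 0, 1, 2, 1]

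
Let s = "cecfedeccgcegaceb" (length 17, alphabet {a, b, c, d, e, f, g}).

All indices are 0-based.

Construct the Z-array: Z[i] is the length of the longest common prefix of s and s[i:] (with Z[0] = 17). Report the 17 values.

[17, 0, 1, 0, 0, 0, 0, 1, 1, 0, 2, 0, 0, 0, 2, 0, 0]

Z[0]=17
i=1: i≥r, start 0; Z[1]=0
i=2: i≥r, start 0; Z[2]=1 scan→box=[2,3)
i=3: i≥r, start 0; Z[3]=0
i=4: i≥r, start 0; Z[4]=0
i=5: i≥r, start 0; Z[5]=0
i=6: i≥r, start 0; Z[6]=0
i=7: i≥r, start 0; Z[7]=1 scan→box=[7,8)
i=8: i≥r, start 0; Z[8]=1 scan→box=[8,9)
i=9: i≥r, start 0; Z[9]=0
i=10: i≥r, start 0; Z[10]=2 scan→box=[10,12)
i=11: min(r-i=1, Z[1]=0)=0; Z[11]=0
i=12: i≥r, start 0; Z[12]=0
i=13: i≥r, start 0; Z[13]=0
i=14: i≥r, start 0; Z[14]=2 scan→box=[14,16)
i=15: min(r-i=1, Z[1]=0)=0; Z[15]=0
i=16: i≥r, start 0; Z[16]=0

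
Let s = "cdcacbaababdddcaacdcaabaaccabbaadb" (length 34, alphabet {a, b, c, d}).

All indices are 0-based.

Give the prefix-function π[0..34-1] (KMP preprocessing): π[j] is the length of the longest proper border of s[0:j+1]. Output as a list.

[0, 0, 1, 0, 1, 0, 0, 0, 0, 0, 0, 0, 0, 0, 1, 0, 0, 1, 2, 3, 4, 0, 0, 0, 0, 1, 1, 0, 0, 0, 0, 0, 0, 0]

π[0] = 0
j=1 s[j]='d': π[1]=0 (border '')
j=2 s[j]='c': π[2]=1 (border 'c')
j=3 s[j]='a': k: 1→0; π[3]=0 (border '')
j=4 s[j]='c': π[4]=1 (border 'c')
j=5 s[j]='b': k: 1→0; π[5]=0 (border '')
j=6 s[j]='a': π[6]=0 (border '')
j=7 s[j]='a': π[7]=0 (border '')
j=8 s[j]='b': π[8]=0 (border '')
j=9 s[j]='a': π[9]=0 (border '')
j=10 s[j]='b': π[10]=0 (border '')
j=11 s[j]='d': π[11]=0 (border '')
j=12 s[j]='d': π[12]=0 (border '')
j=13 s[j]='d': π[13]=0 (border '')
j=14 s[j]='c': π[14]=1 (border 'c')
j=15 s[j]='a': k: 1→0; π[15]=0 (border '')
j=16 s[j]='a': π[16]=0 (border '')
j=17 s[j]='c': π[17]=1 (border 'c')
j=18 s[j]='d': π[18]=2 (border 'cd')
j=19 s[j]='c': π[19]=3 (border 'cdc')
j=20 s[j]='a': π[20]=4 (border 'cdca')
j=21 s[j]='a': k: 4→0; π[21]=0 (border '')
j=22 s[j]='b': π[22]=0 (border '')
j=23 s[j]='a': π[23]=0 (border '')
j=24 s[j]='a': π[24]=0 (border '')
j=25 s[j]='c': π[25]=1 (border 'c')
j=26 s[j]='c': k: 1→0; π[26]=1 (border 'c')
j=27 s[j]='a': k: 1→0; π[27]=0 (border '')
j=28 s[j]='b': π[28]=0 (border '')
j=29 s[j]='b': π[29]=0 (border '')
j=30 s[j]='a': π[30]=0 (border '')
j=31 s[j]='a': π[31]=0 (border '')
j=32 s[j]='d': π[32]=0 (border '')
j=33 s[j]='b': π[33]=0 (border '')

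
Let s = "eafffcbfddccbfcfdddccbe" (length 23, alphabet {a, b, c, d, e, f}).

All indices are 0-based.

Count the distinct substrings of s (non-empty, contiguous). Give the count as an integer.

241

sorted suffixes:
  #0 SA[0]=1  'afffcbfddccbfcfdddccbe'
  #1 SA[1]=21  'be'
  #2 SA[2]=12  'bfcfdddccbe'
  #3 SA[3]=6  'bfddccbfcfdddccbe'
  #4 SA[4]=20  'cbe'
  #5 SA[5]=11  'cbfcfdddccbe'
  #6 SA[6]=5  'cbfddccbfcfdddccbe'
  #7 SA[7]=19  'ccbe'
  #8 SA[8]=10  'ccbfcfdddccbe'
  #9 SA[9]=14  'cfdddccbe'
  #10 SA[10]=18  'dccbe'
  #11 SA[11]=9  'dccbfcfdddccbe'
  #12 SA[12]=17  'ddccbe'
  #13 SA[13]=8  'ddccbfcfdddccbe'
  #14 SA[14]=16  'dddccbe'
  #15 SA[15]=22  'e'
  #16 SA[16]=0  'eafffcbfddccbfcfdddccbe'
  #17 SA[17]=4  'fcbfddccbfcfdddccbe'
  #18 SA[18]=13  'fcfdddccbe'
  #19 SA[19]=7  'fddccbfcfdddccbe'
  #20 SA[20]=15  'fdddccbe'
  #21 SA[21]=3  'ffcbfddccbfcfdddccbe'
  #22 SA[22]=2  'fffcbfddccbfcfdddccbe'

SA = [1, 21, 12, 6, 20, 11, 5, 19, 10, 14, 18, 9, 17, 8, 16, 22, 0, 4, 13, 7, 15, 3, 2]
i: (SA[i-1],SA[i]) lcp shared
  1: (1,21) 0 ''
  2: (21,12) 1 'b'
  3: (12,6) 2 'bf'
  4: (6,20) 0 ''
  5: (20,11) 2 'cb'
  6: (11,5) 3 'cbf'
  7: (5,19) 1 'c'
  8: (19,10) 3 'ccb'
  9: (10,14) 1 'c'
  10: (14,18) 0 ''
  11: (18,9) 4 'dccb'
  12: (9,17) 1 'd'
  13: (17,8) 5 'ddccb'
  14: (8,16) 2 'dd'
  15: (16,22) 0 ''
  16: (22,0) 1 'e'
  17: (0,4) 0 ''
  18: (4,13) 2 'fc'
  19: (13,7) 1 'f'
  20: (7,15) 3 'fdd'
  21: (15,3) 1 'f'
  22: (3,2) 2 'ff'

n(n+1)/2 = 23·24/2 = 276
Σ LCP = 0 + 0 + 1 + 2 + 0 + 2 + 3 + 1 + 3 + 1 + 0 + 4 + 1 + 5 + 2 + 0 + 1 + 0 + 2 + 1 + 3 + 1 + 2 = 35
distinct = 276 − 35 = 241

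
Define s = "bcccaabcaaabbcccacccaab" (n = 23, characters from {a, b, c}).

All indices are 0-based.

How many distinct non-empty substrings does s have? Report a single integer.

sorted suffixes:
  #0 SA[0]=8  'aaabbcccacccaab'
  #1 SA[1]=20  'aab'
  #2 SA[2]=9  'aabbcccacccaab'
  #3 SA[3]=4  'aabcaaabbcccacccaab'
  #4 SA[4]=21  'ab'
  #5 SA[5]=10  'abbcccacccaab'
  #6 SA[6]=5  'abcaaabbcccacccaab'
  #7 SA[7]=16  'acccaab'
  #8 SA[8]=22  'b'
  #9 SA[9]=11  'bbcccacccaab'
  #10 SA[10]=6  'bcaaabbcccacccaab'
  #11 SA[11]=0  'bcccaabcaaabbcccacccaab'
  #12 SA[12]=12  'bcccacccaab'
  #13 SA[13]=7  'caaabbcccacccaab'
  #14 SA[14]=19  'caab'
  #15 SA[15]=3  'caabcaaabbcccacccaab'
  #16 SA[16]=15  'cacccaab'
  #17 SA[17]=18  'ccaab'
  #18 SA[18]=2  'ccaabcaaabbcccacccaab'
  #19 SA[19]=14  'ccacccaab'
  #20 SA[20]=17  'cccaab'
  #21 SA[21]=1  'cccaabcaaabbcccacccaab'
  #22 SA[22]=13  'cccacccaab'

SA = [8, 20, 9, 4, 21, 10, 5, 16, 22, 11, 6, 0, 12, 7, 19, 3, 15, 18, 2, 14, 17, 1, 13]
rank  pair      lcp
   1  s[8:],s[20:]  2  'aa'
   2  s[20:],s[9:]  3  'aab'
   3  s[9:],s[4:]  3  'aab'
   4  s[4:],s[21:]  1  'a'
   5  s[21:],s[10:]  2  'ab'
   6  s[10:],s[5:]  2  'ab'
   7  s[5:],s[16:]  1  'a'
   8  s[16:],s[22:]  0  ''
   9  s[22:],s[11:]  1  'b'
  10  s[11:],s[6:]  1  'b'
  11  s[6:],s[0:]  2  'bc'
  12  s[0:],s[12:]  5  'bccca'
  13  s[12:],s[7:]  0  ''
  14  s[7:],s[19:]  3  'caa'
  15  s[19:],s[3:]  4  'caab'
  16  s[3:],s[15:]  2  'ca'
  17  s[15:],s[18:]  1  'c'
  18  s[18:],s[2:]  5  'ccaab'
  19  s[2:],s[14:]  3  'cca'
  20  s[14:],s[17:]  2  'cc'
  21  s[17:],s[1:]  6  'cccaab'
  22  s[1:],s[13:]  4  'ccca'

n(n+1)/2 = 23·24/2 = 276
Σ LCP = 0 + 2 + 3 + 3 + 1 + 2 + 2 + 1 + 0 + 1 + 1 + 2 + 5 + 0 + 3 + 4 + 2 + 1 + 5 + 3 + 2 + 6 + 4 = 53
distinct = 276 − 53 = 223

223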